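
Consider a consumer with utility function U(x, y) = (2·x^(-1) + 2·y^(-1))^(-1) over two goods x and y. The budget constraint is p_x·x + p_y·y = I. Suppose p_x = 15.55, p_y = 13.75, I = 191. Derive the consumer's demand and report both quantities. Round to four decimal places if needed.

MRS = MU_x/MU_y = (y/x)^(2). Set equal to p_x/p_y.
Solve for the ratio: y/x = [p_x/p_y]^(0.5).
With the ratio pinned down, the budget gives x* = I/(p_x + p_y·(y/x)) and y* = (y/x)·x*.
Numerically y/x = 1.063442, so x* = 191/(15.55 + 13.75·1.063442) = 6.3303 and y* = 1.063442·6.3303 = 6.7319.

x* = 6.3303, y* = 6.7319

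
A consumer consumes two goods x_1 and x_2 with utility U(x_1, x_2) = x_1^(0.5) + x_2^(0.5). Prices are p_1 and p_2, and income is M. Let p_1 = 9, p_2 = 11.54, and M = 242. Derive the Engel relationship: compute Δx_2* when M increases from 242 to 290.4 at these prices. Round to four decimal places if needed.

MRS = MU_x_1/MU_x_2 = (x_2/x_1)^(0.5). Set equal to p_1/p_2.
Hence x_2/x_1 = (p_1/p_2)^(1/(0.5)), i.e. raised to the 2 power.
Substitute x_2 = (x_2/x_1)·x_1 into the budget: x_1* = M/(p_1 + p_2·(x_2/x_1)).
Numerically x_2/x_1 = 0.608238, so x_1* = 242/(9 + 11.54·0.608238) = 15.107 and x_2* = 0.608238·15.107 = 9.1886.
At M' = 290.4: x_2* = 11.0264. Change: 11.0264 − 9.1886 = 1.8377.

Δx_2* = 1.8377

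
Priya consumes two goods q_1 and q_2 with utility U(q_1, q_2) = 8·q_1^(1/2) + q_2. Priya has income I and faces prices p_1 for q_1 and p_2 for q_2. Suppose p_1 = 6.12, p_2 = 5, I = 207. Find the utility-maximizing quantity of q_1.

Utility is quasi-linear in q_2; the FOC for q_1 is 4/√q_1 = p_1/p_2.
Solve: √q_1 = 4·p_2/p_1, so q_1*(p_1,p_2) = (4·p_2/p_1)², and q_2* = (I − p_1·q_1*)/p_2.
Plugging in: q_1* = (4·5/6.12)² = 10.6797.

q_1* = 10.6797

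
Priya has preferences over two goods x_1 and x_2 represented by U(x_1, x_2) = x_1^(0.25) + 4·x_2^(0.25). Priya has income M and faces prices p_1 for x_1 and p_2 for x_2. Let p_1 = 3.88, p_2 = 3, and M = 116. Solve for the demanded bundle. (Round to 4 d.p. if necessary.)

x_1* = 3.7758, x_2* = 33.7833

MU_x_1 ∝ x_1^(-0.75), MU_x_2 ∝ 4·x_2^(-0.75), so MRS = (1/4)·(x_2/x_1)^(0.75) = p_1/p_2.
Solve for the ratio: x_2/x_1 = [4·p_1/p_2]^(4/3).
With the ratio pinned down, the budget gives x_1* = M/(p_1 + p_2·(x_2/x_1)) and x_2* = (x_2/x_1)·x_1*.
Numerically x_2/x_1 = 8.94734, so x_1* = 116/(3.88 + 3·8.94734) = 3.7758 and x_2* = 8.94734·3.7758 = 33.7833.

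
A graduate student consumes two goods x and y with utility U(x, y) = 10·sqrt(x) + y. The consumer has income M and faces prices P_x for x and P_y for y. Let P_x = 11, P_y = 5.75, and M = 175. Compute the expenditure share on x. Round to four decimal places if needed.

Set MRS = P_x/P_y: 5·x^(−1/2) = P_x/P_y.
Solve: √x = 5·P_y/P_x, so x*(P_x,P_y) = (5·P_y/P_x)², and y* = (M − P_x·x*)/P_y.
Plugging in: x* = (5·5.75/11)² = 6.8311, y* = 17.3666.
Expenditure on x: 11·6.8311 = 75.142; share = 0.4294.

share on x = 0.4294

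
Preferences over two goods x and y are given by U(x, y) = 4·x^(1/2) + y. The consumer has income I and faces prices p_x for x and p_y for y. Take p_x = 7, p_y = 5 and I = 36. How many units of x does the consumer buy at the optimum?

x* = 2.0408

Plugging in: x* = (2·5/7)² = 2.0408.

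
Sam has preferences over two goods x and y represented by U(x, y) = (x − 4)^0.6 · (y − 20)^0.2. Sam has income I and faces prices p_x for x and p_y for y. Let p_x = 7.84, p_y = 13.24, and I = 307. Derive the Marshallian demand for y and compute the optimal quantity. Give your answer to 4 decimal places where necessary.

y* = 20.2047

MRS = 3·(y−20)/(x−4). Tangency with p_x/p_y gives y−20 = (1/3)·(p_x/p_y)·(x−4).
Substituting into the budget: x* = 4 + 0.75·(I − 4·p_x − 20·p_y)/p_x, and y* = 20 + 0.25·(…)/p_y.
Discretionary income = 307 − 4·7.84 − 20·13.24 = 10.84; y* = 20 + 0.25·10.84/13.24 = 20.2047.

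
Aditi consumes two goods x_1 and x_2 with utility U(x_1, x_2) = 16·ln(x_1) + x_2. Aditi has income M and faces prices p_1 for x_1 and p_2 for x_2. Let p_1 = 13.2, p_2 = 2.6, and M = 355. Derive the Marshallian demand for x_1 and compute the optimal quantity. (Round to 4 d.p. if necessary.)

x_1* = 3.1515

Set MRS = p_1/p_2: (16/x_1)/1 = p_1/p_2.
So x_1*(p_1,p_2) = 16·p_2/p_1, independent of income; and x_2* = (M − 16·p_2)/p_2.
At the given prices: x_1* = 16·2.6/13.2 = 3.1515.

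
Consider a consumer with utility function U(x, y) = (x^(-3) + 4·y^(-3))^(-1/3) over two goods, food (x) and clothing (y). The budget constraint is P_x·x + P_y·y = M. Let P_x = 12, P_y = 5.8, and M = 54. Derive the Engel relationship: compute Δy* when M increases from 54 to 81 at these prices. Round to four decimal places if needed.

From the CES first-order condition, (1/4)·(y/x)^(4) = P_x/P_y.
Solve for the ratio: y/x = [4·P_x/P_y]^(0.25).
With the ratio pinned down, the budget gives x* = M/(P_x + P_y·(y/x)) and y* = (y/x)·x*.
Numerically y/x = 1.696107, so x* = 54/(12 + 5.8·1.696107) = 2.4728 and y* = 1.696107·2.4728 = 4.1942.
At M' = 81: y* = 6.2913. Change: 6.2913 − 4.1942 = 2.0971.

Δy* = 2.0971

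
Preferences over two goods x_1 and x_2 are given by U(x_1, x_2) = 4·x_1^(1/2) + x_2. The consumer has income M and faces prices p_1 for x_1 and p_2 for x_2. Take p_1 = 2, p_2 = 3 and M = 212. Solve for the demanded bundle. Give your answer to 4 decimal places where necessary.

MU_x_1 = 2/√x_1, MU_x_2 = 1. Tangency: 2/√x_1 = p_1/p_2.
Solve: √x_1 = 2·p_2/p_1, so x_1*(p_1,p_2) = (2·p_2/p_1)², and x_2* = (M − p_1·x_1*)/p_2.
Plugging in: x_1* = (2·3/2)² = 9, x_2* = 64.6667.

x_1* = 9, x_2* = 64.6667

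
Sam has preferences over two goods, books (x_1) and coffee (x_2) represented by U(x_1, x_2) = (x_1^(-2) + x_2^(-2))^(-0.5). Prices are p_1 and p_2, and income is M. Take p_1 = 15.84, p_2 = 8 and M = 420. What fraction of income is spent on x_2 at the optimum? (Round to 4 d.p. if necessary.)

share on x_2 = 0.3881

From the CES first-order condition, (x_2/x_1)^(3) = p_1/p_2.
Solve for the ratio: x_2/x_1 = [p_1/p_2]^(1/3).
With the ratio pinned down, the budget gives x_1* = M/(p_1 + p_2·(x_2/x_1)) and x_2* = (x_2/x_1)·x_1*.
Numerically x_2/x_1 = 1.255707, so x_1* = 420/(15.84 + 8·1.255707) = 16.2252 and x_2* = 1.255707·16.2252 = 20.3741.
Expenditure on x_2: 8·20.3741 = 162.9928; share = 0.3881.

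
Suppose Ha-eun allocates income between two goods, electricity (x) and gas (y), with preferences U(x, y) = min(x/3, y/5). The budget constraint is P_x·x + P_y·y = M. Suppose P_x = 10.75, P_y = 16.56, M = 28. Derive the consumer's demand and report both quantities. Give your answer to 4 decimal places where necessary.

x* = 0.7301, y* = 1.2169

Demand: x*(P_x,P_y,M) = 3·M/(3·P_x + 5·P_y), y* = 5·M/(3·P_x + 5·P_y).
Here 3·10.75 + 5·16.56 = 115.05, giving x* = 0.7301 and y* = 1.2169.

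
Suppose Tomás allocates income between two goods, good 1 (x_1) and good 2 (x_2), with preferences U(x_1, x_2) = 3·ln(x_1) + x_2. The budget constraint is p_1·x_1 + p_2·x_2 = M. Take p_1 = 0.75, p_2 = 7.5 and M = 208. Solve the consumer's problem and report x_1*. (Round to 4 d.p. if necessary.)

Set MRS = p_1/p_2: (3/x_1)/1 = p_1/p_2.
So x_1*(p_1,p_2) = 3·p_2/p_1, independent of income; and x_2* = (M − 3·p_2)/p_2.
At the given prices: x_1* = 3·7.5/0.75 = 30.

x_1* = 30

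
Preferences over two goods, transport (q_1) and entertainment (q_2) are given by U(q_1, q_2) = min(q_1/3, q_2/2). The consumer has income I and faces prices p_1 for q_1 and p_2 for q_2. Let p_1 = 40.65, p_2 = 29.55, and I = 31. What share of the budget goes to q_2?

share on q_2 = 0.3264

Here 3·40.65 + 2·29.55 = 181.05, giving q_1* = 0.5137 and q_2* = 0.3424.
Expenditure on q_2: 29.55·0.3424 = 10.1193; share = 0.3264.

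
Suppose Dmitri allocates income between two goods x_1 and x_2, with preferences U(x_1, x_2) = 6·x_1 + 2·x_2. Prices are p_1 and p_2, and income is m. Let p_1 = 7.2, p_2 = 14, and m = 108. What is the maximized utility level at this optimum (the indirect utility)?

V = 90

Perfect substitutes: compare marginal utility per dollar. 6/p_1 vs 2/p_2 → 0.8333 vs 0.1429.
x_1 gives more utility per dollar, so spend all income on x_1: x_1* = m/p_1, x_2* = 0.
Numerically: x_1* = 15, x_2* = 0.
Utility at the optimum: U(15, 0) = 90.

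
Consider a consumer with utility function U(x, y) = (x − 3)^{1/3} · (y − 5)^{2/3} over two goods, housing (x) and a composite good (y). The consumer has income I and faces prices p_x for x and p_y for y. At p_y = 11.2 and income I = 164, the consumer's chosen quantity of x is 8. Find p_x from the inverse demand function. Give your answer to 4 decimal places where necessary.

p_x = 6

MRS = (1/2)·(y−5)/(x−3). Tangency with p_x/p_y gives y−5 = 2·(p_x/p_y)·(x−3).
Substituting into the budget: x* = 3 + 1/3·(I − 3·p_x − 5·p_y)/p_x, and y* = 5 + 2/3·(…)/p_y.
Set x* = 8 in the demand function and solve for p_x: p_x = 6.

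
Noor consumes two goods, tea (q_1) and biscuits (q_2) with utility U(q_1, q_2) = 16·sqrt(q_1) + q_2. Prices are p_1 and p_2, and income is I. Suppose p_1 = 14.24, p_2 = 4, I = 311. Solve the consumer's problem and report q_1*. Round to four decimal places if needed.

q_1* = 5.0499

Plugging in: q_1* = (8·4/14.24)² = 5.0499.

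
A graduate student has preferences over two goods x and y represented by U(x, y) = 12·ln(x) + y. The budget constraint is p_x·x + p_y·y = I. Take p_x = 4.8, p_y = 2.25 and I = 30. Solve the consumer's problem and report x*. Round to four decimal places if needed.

x* = 5.625

MU_x = 12/x, MU_y = 1. Tangency: 12/x = p_x/p_y.
So x*(p_x,p_y) = 12·p_y/p_x, independent of income; and y* = (I − 12·p_y)/p_y.
At the given prices: x* = 12·2.25/4.8 = 5.625.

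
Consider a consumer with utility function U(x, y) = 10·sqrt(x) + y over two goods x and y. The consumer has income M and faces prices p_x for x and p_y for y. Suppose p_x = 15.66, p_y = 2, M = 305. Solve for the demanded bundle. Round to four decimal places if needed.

x* = 0.4078, y* = 149.3072

Thus x* = (5·p_y/p_x)² — independent of M — with the rest of income spent on y.
Plugging in: x* = (5·2/15.66)² = 0.4078, y* = 149.3072.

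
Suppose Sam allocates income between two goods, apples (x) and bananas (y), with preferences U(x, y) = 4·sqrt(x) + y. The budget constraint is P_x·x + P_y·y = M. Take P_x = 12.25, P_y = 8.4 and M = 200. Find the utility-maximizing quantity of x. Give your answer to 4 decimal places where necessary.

Plugging in: x* = (2·8.4/12.25)² = 1.8808.

x* = 1.8808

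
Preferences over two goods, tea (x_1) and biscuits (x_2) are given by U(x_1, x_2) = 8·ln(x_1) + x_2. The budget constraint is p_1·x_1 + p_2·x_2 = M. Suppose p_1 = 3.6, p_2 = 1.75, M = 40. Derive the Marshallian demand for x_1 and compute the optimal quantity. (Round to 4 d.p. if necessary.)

x_1* = 3.8889

So x_1*(p_1,p_2) = 8·p_2/p_1, independent of income; and x_2* = (M − 8·p_2)/p_2.
At the given prices: x_1* = 8·1.75/3.6 = 3.8889.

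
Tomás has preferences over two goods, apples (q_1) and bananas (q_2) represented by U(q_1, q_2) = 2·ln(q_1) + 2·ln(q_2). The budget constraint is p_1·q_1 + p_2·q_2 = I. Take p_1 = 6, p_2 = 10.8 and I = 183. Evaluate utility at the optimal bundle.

The MRS is q_2/q_1. Set MRS = p_1/p_2.
Rearranging, p_2·q_2 = p_1·q_1. Substituting into the budget gives p_1·q_1·(1 + 1) = I.
Demand: q_1*(p_1,p_2,I) = 0.5·I/p_1 and q_2* = 0.5·I/p_2.
At p_1=6, p_2=10.8, I=183: q_1* = 0.5·183/6 = 15.25, q_2* = 8.4722.
Utility at the optimum: U(15.25, 8.4722) = 9.7227.

V = 9.7227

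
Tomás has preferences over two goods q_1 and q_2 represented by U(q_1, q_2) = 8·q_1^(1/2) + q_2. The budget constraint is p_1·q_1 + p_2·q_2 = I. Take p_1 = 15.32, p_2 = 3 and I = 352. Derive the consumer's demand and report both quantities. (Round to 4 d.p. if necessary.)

q_1* = 0.6135, q_2* = 114.2002

Plugging in: q_1* = (4·3/15.32)² = 0.6135, q_2* = 114.2002.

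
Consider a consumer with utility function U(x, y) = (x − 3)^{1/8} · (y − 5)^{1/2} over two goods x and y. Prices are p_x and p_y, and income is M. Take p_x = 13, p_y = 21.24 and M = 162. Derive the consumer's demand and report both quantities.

This is Cobb-Douglas in (x−3, y−5): tangency gives 0.125·p_y·(y−5) = 0.5·p_x·(x−3).
Substituting into the budget: x* = 3 + 0.2·(M − 3·p_x − 5·p_y)/p_x, and y* = 5 + 0.8·(…)/p_y.
Discretionary income = 162 − 3·13 − 5·21.24 = 16.8; x* = 3 + 0.2·16.8/13 = 3.2585; y* = 5 + 0.8·16.8/21.24 = 5.6328.

x* = 3.2585, y* = 5.6328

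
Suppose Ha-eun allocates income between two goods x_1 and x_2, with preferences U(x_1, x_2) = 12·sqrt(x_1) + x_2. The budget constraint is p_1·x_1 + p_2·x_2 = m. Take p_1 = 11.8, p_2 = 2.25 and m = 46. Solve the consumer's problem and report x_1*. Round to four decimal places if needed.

Set MRS = p_1/p_2: 6·x_1^(−1/2) = p_1/p_2.
Solve: √x_1 = 6·p_2/p_1, so x_1*(p_1,p_2) = (6·p_2/p_1)², and x_2* = (m − p_1·x_1*)/p_2.
Plugging in: x_1* = (6·2.25/11.8)² = 1.3089.

x_1* = 1.3089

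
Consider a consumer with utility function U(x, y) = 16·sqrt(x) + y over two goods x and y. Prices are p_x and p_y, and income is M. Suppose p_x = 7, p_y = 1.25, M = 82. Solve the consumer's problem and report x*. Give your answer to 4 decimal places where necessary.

MU_x = 8/√x, MU_y = 1. Tangency: 8/√x = p_x/p_y.
Solve: √x = 8·p_y/p_x, so x*(p_x,p_y) = (8·p_y/p_x)², and y* = (M − p_x·x*)/p_y.
Plugging in: x* = (8·1.25/7)² = 2.0408.

x* = 2.0408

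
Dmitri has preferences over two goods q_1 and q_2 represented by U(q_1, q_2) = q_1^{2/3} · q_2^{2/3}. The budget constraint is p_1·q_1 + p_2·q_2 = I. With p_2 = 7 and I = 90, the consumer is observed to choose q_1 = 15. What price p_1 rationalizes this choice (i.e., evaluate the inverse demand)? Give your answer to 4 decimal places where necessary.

p_1 = 3

Tangency: MRS = q_2/q_1 = p_1/p_2.
Rearranging, p_2·q_2 = p_1·q_1. Substituting into the budget gives p_1·q_1·(1 + 1) = I.
Demand: q_1*(p_1,p_2,I) = 0.5·I/p_1 and q_2* = 0.5·I/p_2.
Set q_1* = 15 in the demand function and solve for p_1: p_1 = 3.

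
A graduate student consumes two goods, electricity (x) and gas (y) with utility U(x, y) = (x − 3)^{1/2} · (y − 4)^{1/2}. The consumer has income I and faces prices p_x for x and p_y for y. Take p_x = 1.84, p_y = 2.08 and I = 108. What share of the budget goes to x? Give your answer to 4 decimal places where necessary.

MRS = (y−4)/(x−3). Tangency with p_x/p_y gives y−4 = (p_x/p_y)·(x−3).
After buying the subsistence bundle (3, 4), a share 0.5 of the remaining income goes to x: x* = 3 + 0.5·(I − 3p_x − 4p_y)/p_x.
Discretionary income = 108 − 3·1.84 − 4·2.08 = 94.16; x* = 3 + 0.5·94.16/1.84 = 28.587; y* = 4 + 0.5·94.16/2.08 = 26.6346.
Expenditure on x: 1.84·28.587 = 52.6; share = 0.487.

share on x = 0.487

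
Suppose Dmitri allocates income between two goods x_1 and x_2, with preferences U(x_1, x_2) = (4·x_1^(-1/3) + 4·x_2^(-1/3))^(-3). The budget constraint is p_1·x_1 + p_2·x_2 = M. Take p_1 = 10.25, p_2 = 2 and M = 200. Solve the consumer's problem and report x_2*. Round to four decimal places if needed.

Substitute x_2 = (x_2/x_1)·x_1 into the budget: x_1* = M/(p_1 + p_2·(x_2/x_1)).
Numerically x_2/x_1 = 3.406202, so x_1* = 200/(10.25 + 2·3.406202) = 11.7217 and x_2* = 3.406202·11.7217 = 39.9264.

x_2* = 39.9264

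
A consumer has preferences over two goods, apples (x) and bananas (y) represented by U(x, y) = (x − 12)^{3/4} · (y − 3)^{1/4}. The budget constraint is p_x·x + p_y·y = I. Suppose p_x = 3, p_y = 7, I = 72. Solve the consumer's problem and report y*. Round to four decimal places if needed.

MRS = 3·(y−3)/(x−12). Tangency with p_x/p_y gives y−3 = (1/3)·(p_x/p_y)·(x−12).
Substituting into the budget: x* = 12 + 0.75·(I − 12·p_x − 3·p_y)/p_x, and y* = 3 + 0.25·(…)/p_y.
Discretionary income = 72 − 12·3 − 3·7 = 15; y* = 3 + 0.25·15/7 = 3.5357.

y* = 3.5357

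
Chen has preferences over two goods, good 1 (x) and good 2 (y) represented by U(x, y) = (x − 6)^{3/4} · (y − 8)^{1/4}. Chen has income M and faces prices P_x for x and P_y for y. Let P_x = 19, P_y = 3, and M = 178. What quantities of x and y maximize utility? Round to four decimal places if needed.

x* = 7.5789, y* = 11.3333

This is Cobb-Douglas in (x−6, y−8): tangency gives 0.75·P_y·(y−8) = 0.25·P_x·(x−6).
After buying the subsistence bundle (6, 8), a share 0.75 of the remaining income goes to x: x* = 6 + 0.75·(M − 6P_x − 8P_y)/P_x.
Discretionary income = 178 − 6·19 − 8·3 = 40; x* = 6 + 0.75·40/19 = 7.5789; y* = 8 + 0.25·40/3 = 11.3333.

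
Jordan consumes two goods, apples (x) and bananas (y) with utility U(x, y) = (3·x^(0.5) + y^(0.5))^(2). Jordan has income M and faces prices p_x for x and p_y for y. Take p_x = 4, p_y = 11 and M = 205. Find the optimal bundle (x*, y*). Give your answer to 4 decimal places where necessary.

x* = 49.2597, y* = 0.7237

From the CES first-order condition, 3·(y/x)^(0.5) = p_x/p_y.
Hence y/x = ((1/3)·p_x/p_y)^(1/(0.5)), i.e. raised to the 2 power.
With the ratio pinned down, the budget gives x* = M/(p_x + p_y·(y/x)) and y* = (y/x)·x*.
Numerically y/x = 0.014692, so x* = 205/(4 + 11·0.014692) = 49.2597 and y* = 0.014692·49.2597 = 0.7237.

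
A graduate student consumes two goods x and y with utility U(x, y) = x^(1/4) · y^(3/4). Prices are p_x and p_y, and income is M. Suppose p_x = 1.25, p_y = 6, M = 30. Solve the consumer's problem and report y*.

y* = 3.75

Demand: x*(p_x,p_y,M) = 0.25·M/p_x and y* = 0.75·M/p_y.
At p_x=1.25, p_y=6, M=30: y* = 0.75·30/6 = 3.75.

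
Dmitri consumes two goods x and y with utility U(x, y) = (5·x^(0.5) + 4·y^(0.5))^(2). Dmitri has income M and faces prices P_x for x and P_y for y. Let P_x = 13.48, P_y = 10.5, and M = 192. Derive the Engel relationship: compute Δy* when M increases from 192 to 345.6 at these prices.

Δy* = 6.5981

Substitute y = (y/x)·x into the budget: x* = M/(P_x + P_y·(y/x)).
Numerically y/x = 1.054827, so x* = 192/(13.48 + 10.5·1.054827) = 7.819 and y* = 1.054827·7.819 = 8.2477.
At M' = 345.6: y* = 14.8458. Change: 14.8458 − 8.2477 = 6.5981.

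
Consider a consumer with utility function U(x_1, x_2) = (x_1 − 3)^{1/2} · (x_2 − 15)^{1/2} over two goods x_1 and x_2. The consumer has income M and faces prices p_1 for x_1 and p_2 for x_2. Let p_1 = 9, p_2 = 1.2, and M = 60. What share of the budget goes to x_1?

MRS = (x_2−15)/(x_1−3). Tangency with p_1/p_2 gives x_2−15 = (p_1/p_2)·(x_1−3).
Substituting into the budget: x_1* = 3 + 0.5·(M − 3·p_1 − 15·p_2)/p_1, and x_2* = 15 + 0.5·(…)/p_2.
Discretionary income = 60 − 3·9 − 15·1.2 = 15; x_1* = 3 + 0.5·15/9 = 3.8333; x_2* = 15 + 0.5·15/1.2 = 21.25.
Expenditure on x_1: 9·3.8333 = 34.5; share = 0.575.

share on x_1 = 0.575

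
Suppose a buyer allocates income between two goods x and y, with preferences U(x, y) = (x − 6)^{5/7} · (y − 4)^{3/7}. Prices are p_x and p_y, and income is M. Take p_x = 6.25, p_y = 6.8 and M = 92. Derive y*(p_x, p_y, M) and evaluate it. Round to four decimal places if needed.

y* = 5.5055

Substituting into the budget: x* = 6 + 0.625·(M − 6·p_x − 4·p_y)/p_x, and y* = 4 + 0.375·(…)/p_y.
Discretionary income = 92 − 6·6.25 − 4·6.8 = 27.3; y* = 4 + 0.375·27.3/6.8 = 5.5055.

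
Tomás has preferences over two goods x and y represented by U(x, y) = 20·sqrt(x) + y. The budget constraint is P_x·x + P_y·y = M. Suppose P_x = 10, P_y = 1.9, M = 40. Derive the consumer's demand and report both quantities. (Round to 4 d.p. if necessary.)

x* = 3.61, y* = 2.0526

Utility is quasi-linear in y; the FOC for x is 10/√x = P_x/P_y.
Solve: √x = 10·P_y/P_x, so x*(P_x,P_y) = (10·P_y/P_x)², and y* = (M − P_x·x*)/P_y.
Plugging in: x* = (10·1.9/10)² = 3.61, y* = 2.0526.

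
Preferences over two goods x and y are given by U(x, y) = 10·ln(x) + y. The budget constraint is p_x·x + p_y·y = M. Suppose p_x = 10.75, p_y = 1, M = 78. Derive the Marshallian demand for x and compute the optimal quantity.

x* = 0.9302

MU_x = 10/x, MU_y = 1. Tangency: 10/x = p_x/p_y.
So x*(p_x,p_y) = 10·p_y/p_x, independent of income; and y* = (M − 10·p_y)/p_y.
At the given prices: x* = 10·1/10.75 = 0.9302.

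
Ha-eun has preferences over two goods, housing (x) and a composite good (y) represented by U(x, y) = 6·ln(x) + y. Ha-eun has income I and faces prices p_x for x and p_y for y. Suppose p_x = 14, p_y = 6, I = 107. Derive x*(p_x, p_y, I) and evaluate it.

x* = 2.5714

At the given prices: x* = 6·6/14 = 2.5714.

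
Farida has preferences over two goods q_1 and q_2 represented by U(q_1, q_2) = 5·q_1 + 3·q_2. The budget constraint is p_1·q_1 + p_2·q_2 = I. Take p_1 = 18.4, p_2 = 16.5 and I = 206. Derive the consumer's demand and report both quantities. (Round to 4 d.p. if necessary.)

Linear utility — the consumer picks whichever good has higher MU/price: 5/18.4 = 0.2717 vs 3/16.5 = 0.1818.
q_1 gives more utility per dollar, so spend all income on q_1: q_1* = I/p_1, q_2* = 0.
Numerically: q_1* = 11.1957, q_2* = 0.

q_1* = 11.1957, q_2* = 0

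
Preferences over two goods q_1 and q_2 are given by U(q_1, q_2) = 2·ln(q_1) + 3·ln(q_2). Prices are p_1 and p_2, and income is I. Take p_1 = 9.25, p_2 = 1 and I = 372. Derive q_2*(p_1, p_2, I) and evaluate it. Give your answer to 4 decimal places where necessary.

q_2* = 223.2

MU_q_1/MU_q_2 = (2·q_2)/(3·q_1); tangency sets this equal to p_1/p_2.
So 2·p_2·q_2 = 3·p_1·q_1; combined with the budget, a share 0.4 of income goes to q_1.
Demand: q_1*(p_1,p_2,I) = 0.4·I/p_1 and q_2* = 0.6·I/p_2.
At p_1=9.25, p_2=1, I=372: q_2* = 0.6·372/1 = 223.2.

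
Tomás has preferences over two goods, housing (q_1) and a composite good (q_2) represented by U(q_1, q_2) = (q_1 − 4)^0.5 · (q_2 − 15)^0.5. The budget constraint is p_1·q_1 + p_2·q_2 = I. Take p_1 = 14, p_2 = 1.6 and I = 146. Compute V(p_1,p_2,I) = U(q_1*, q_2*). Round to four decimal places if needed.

This is Cobb-Douglas in (q_1−4, q_2−15): tangency gives 0.5·p_2·(q_2−15) = 0.5·p_1·(q_1−4).
Substituting into the budget: q_1* = 4 + 0.5·(I − 4·p_1 − 15·p_2)/p_1, and q_2* = 15 + 0.5·(…)/p_2.
Discretionary income = 146 − 4·14 − 15·1.6 = 66; q_1* = 4 + 0.5·66/14 = 6.3571; q_2* = 15 + 0.5·66/1.6 = 35.625.
Utility at the optimum: U(6.3571, 35.625) = 6.9725.

V = 6.9725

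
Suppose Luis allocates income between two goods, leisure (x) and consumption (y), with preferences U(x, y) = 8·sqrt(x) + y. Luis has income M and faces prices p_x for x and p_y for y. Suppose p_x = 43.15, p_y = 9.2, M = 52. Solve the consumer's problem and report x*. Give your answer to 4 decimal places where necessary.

MU_x = 4/√x, MU_y = 1. Tangency: 4/√x = p_x/p_y.
Solve: √x = 4·p_y/p_x, so x*(p_x,p_y) = (4·p_y/p_x)², and y* = (M − p_x·x*)/p_y.
Plugging in: x* = (4·9.2/43.15)² = 0.7273.

x* = 0.7273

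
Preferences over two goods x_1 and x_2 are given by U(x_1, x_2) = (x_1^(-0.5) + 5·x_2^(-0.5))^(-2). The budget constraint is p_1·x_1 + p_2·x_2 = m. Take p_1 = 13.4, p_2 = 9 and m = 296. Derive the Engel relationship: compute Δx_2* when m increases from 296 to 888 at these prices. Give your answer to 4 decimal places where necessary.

Δx_2* = 47.3045

MU_x_1 ∝ x_1^(-1.5), MU_x_2 ∝ 5·x_2^(-1.5), so MRS = (1/5)·(x_2/x_1)^(1.5) = p_1/p_2.
Solve for the ratio: x_2/x_1 = [5·p_1/p_2]^(2/3).
Substitute x_2 = (x_2/x_1)·x_1 into the budget: x_1* = m/(p_1 + p_2·(x_2/x_1)).
Numerically x_2/x_1 = 3.812603, so x_1* = 296/(13.4 + 9·3.812603) = 6.2037 and x_2* = 3.812603·6.2037 = 23.6523.
At m' = 888: x_2* = 70.9568. Change: 70.9568 − 23.6523 = 47.3045.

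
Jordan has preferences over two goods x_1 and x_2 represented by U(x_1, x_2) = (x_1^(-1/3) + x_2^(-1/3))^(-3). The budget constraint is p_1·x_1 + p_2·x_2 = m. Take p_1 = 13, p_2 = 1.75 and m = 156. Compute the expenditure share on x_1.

Substitute x_2 = (x_2/x_1)·x_1 into the budget: x_1* = m/(p_1 + p_2·(x_2/x_1)).
Numerically x_2/x_1 = 4.499653, so x_1* = 156/(13 + 1.75·4.499653) = 7.4733 and x_2* = 4.499653·7.4733 = 33.6271.
Expenditure on x_1: 13·7.4733 = 97.1525; share = 0.6228.

share on x_1 = 0.6228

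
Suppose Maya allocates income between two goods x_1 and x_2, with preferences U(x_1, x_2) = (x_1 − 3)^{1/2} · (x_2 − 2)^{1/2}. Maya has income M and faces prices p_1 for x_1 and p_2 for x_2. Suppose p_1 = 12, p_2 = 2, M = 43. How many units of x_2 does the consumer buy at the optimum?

This is Cobb-Douglas in (x_1−3, x_2−2): tangency gives 0.5·p_2·(x_2−2) = 0.5·p_1·(x_1−3).
After buying the subsistence bundle (3, 2), a share 0.5 of the remaining income goes to x_1: x_1* = 3 + 0.5·(M − 3p_1 − 2p_2)/p_1.
Discretionary income = 43 − 3·12 − 2·2 = 3; x_2* = 2 + 0.5·3/2 = 2.75.

x_2* = 2.75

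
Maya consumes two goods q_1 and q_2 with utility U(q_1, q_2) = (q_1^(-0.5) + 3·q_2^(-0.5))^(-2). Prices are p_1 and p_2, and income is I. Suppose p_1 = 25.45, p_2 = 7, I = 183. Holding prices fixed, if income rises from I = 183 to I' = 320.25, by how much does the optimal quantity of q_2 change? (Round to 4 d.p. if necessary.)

Substitute q_2 = (q_2/q_1)·q_1 into the budget: q_1* = I/(p_1 + p_2·(q_2/q_1)).
Numerically q_2/q_1 = 4.918213, so q_1* = 183/(25.45 + 7·4.918213) = 3.0562 and q_2* = 4.918213·3.0562 = 15.0312.
At I' = 320.25: q_2* = 26.3047. Change: 26.3047 − 15.0312 = 11.2734.

Δq_2* = 11.2734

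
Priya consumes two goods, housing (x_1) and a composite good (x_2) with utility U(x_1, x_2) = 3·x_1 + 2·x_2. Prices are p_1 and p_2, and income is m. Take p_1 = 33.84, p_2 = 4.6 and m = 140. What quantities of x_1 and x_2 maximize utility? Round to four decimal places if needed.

x_1* = 0, x_2* = 30.4348

Linear utility — the consumer picks whichever good has higher MU/price: 3/33.84 = 0.0887 vs 2/4.6 = 0.4348.
x_2 gives more utility per dollar, so spend all income on x_2: x_2* = m/p_2, x_1* = 0.
Numerically: x_1* = 0, x_2* = 30.4348.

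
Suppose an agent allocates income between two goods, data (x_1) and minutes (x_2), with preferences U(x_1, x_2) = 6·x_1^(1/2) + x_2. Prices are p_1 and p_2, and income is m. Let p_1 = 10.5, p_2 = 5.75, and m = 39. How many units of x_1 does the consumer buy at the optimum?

x_1* = 2.699

Utility is quasi-linear in x_2; the FOC for x_1 is 3/√x_1 = p_1/p_2.
Thus x_1* = (3·p_2/p_1)² — independent of m — with the rest of income spent on x_2.
Plugging in: x_1* = (3·5.75/10.5)² = 2.699.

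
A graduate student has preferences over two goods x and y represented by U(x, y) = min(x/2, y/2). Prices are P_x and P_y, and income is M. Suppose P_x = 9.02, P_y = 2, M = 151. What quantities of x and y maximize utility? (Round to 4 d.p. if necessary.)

Leontief preferences: the optimum is at the kink where x/2 = y/2, i.e. y = x.
Budget: P_x·x + P_y·x = M, so (2·P_x + 2·P_y)·x = 2·M.
Demand: x*(P_x,P_y,M) = 2·M/(2·P_x + 2·P_y), y* = 2·M/(2·P_x + 2·P_y).
Here 2·9.02 + 2·2 = 22.04, giving x* = 13.7024 and y* = 13.7024.

x* = 13.7024, y* = 13.7024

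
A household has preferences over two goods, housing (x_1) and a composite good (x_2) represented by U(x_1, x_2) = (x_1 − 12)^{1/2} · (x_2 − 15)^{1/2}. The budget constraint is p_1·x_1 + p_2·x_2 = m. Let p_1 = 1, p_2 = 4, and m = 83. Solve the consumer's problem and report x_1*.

Let x_1' = x_1−12, x_2' = x_2−15. MRS = x_2'/x_1' = p_1/p_2.
After buying the subsistence bundle (12, 15), a share 0.5 of the remaining income goes to x_1: x_1* = 12 + 0.5·(m − 12p_1 − 15p_2)/p_1.
Discretionary income = 83 − 12·1 − 15·4 = 11; x_1* = 12 + 0.5·11/1 = 17.5.

x_1* = 17.5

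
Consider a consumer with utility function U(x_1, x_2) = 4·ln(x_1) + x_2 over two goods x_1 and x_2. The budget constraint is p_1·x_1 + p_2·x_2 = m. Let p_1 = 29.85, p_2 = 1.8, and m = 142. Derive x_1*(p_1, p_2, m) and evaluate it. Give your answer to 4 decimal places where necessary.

Set MRS = p_1/p_2: (4/x_1)/1 = p_1/p_2.
So x_1*(p_1,p_2) = 4·p_2/p_1, independent of income; and x_2* = (m − 4·p_2)/p_2.
At the given prices: x_1* = 4·1.8/29.85 = 0.2412.

x_1* = 0.2412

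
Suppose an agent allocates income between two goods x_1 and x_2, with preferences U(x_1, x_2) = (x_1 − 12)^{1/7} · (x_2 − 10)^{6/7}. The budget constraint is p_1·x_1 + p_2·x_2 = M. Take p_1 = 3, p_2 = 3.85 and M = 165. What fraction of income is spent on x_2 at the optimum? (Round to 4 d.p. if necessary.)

share on x_2 = 0.7035

This is Cobb-Douglas in (x_1−12, x_2−10): tangency gives 1/7·p_2·(x_2−10) = 6/7·p_1·(x_1−12).
Substituting into the budget: x_1* = 12 + 1/7·(M − 12·p_1 − 10·p_2)/p_1, and x_2* = 10 + 6/7·(…)/p_2.
Discretionary income = 165 − 12·3 − 10·3.85 = 90.5; x_1* = 12 + 1/7·90.5/3 = 16.3095; x_2* = 10 + 6/7·90.5/3.85 = 30.1484.
Expenditure on x_2: 3.85·30.1484 = 116.0714; share = 0.7035.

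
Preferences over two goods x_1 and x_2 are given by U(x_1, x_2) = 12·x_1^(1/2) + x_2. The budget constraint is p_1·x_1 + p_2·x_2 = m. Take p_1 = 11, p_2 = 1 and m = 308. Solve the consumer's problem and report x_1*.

x_1* = 0.2975

Plugging in: x_1* = (6·1/11)² = 0.2975.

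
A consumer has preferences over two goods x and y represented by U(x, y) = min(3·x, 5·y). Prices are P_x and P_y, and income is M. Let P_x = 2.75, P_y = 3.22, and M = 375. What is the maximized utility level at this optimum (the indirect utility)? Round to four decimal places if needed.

V = 240.2819

Leontief preferences: the optimum is at the kink where x/5 = y/3, i.e. y = (3/5)·x.
Budget: P_x·x + P_y·(3/5)·x = M, so (5·P_x + 3·P_y)·x = 5·M.
Demand: x*(P_x,P_y,M) = 5·M/(5·P_x + 3·P_y), y* = 3·M/(5·P_x + 3·P_y).
Here 5·2.75 + 3·3.22 = 23.41, giving x* = 80.094 and y* = 48.0564.
Utility at the optimum: U(80.094, 48.0564) = 240.2819.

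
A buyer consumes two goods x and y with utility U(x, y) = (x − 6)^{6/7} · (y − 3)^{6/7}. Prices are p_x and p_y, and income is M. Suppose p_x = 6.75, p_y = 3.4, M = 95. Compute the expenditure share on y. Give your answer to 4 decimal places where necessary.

share on y = 0.3405

This is Cobb-Douglas in (x−6, y−3): tangency gives 6/7·p_y·(y−3) = 6/7·p_x·(x−6).
After buying the subsistence bundle (6, 3), a share 0.5 of the remaining income goes to x: x* = 6 + 0.5·(M − 6p_x − 3p_y)/p_x.
Discretionary income = 95 − 6·6.75 − 3·3.4 = 44.3; x* = 6 + 0.5·44.3/6.75 = 9.2815; y* = 3 + 0.5·44.3/3.4 = 9.5147.
Expenditure on y: 3.4·9.5147 = 32.35; share = 0.3405.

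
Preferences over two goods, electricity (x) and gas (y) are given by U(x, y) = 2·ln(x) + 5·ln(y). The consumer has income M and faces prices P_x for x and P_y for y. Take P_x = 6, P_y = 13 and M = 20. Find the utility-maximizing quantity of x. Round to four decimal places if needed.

MU_x/MU_y = (2·y)/(5·x); tangency sets this equal to P_x/P_y.
Rearranging, P_y·y = (5/2)·P_x·x. Substituting into the budget gives P_x·x·(1 + (5/2)) = M.
Demand: x*(P_x,P_y,M) = 2/7·M/P_x and y* = 5/7·M/P_y.
At P_x=6, P_y=13, M=20: x* = 2/7·20/6 = 0.9524.

x* = 0.9524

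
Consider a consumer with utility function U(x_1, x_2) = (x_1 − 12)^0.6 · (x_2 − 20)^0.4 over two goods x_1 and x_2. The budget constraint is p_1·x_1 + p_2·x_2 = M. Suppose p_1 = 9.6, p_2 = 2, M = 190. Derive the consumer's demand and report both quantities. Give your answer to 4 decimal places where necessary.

x_1* = 14.175, x_2* = 26.96

This is Cobb-Douglas in (x_1−12, x_2−20): tangency gives 0.6·p_2·(x_2−20) = 0.4·p_1·(x_1−12).
Substituting into the budget: x_1* = 12 + 0.6·(M − 12·p_1 − 20·p_2)/p_1, and x_2* = 20 + 0.4·(…)/p_2.
Discretionary income = 190 − 12·9.6 − 20·2 = 34.8; x_1* = 12 + 0.6·34.8/9.6 = 14.175; x_2* = 20 + 0.4·34.8/2 = 26.96.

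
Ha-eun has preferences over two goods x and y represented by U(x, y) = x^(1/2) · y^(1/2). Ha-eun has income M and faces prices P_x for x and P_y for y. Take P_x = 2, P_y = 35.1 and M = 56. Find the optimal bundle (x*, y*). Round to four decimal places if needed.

Demand: x*(P_x,P_y,M) = 0.5·M/P_x and y* = 0.5·M/P_y.
At P_x=2, P_y=35.1, M=56: x* = 0.5·56/2 = 14, y* = 0.7977.

x* = 14, y* = 0.7977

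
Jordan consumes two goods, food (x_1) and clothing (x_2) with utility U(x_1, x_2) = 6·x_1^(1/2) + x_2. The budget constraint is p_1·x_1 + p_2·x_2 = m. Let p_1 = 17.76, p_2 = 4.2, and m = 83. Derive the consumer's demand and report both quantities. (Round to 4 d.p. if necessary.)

x_1* = 0.5033, x_2* = 17.6335

Set MRS = p_1/p_2: 3·x_1^(−1/2) = p_1/p_2.
Thus x_1* = (3·p_2/p_1)² — independent of m — with the rest of income spent on x_2.
Plugging in: x_1* = (3·4.2/17.76)² = 0.5033, x_2* = 17.6335.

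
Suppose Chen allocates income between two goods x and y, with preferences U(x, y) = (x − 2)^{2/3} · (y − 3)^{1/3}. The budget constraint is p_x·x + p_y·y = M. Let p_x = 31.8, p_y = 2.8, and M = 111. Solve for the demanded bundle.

This is Cobb-Douglas in (x−2, y−3): tangency gives 2/3·p_y·(y−3) = 1/3·p_x·(x−2).
Substituting into the budget: x* = 2 + 2/3·(M − 2·p_x − 3·p_y)/p_x, and y* = 3 + 1/3·(…)/p_y.
Discretionary income = 111 − 2·31.8 − 3·2.8 = 39; x* = 2 + 2/3·39/31.8 = 2.8176; y* = 3 + 1/3·39/2.8 = 7.6429.

x* = 2.8176, y* = 7.6429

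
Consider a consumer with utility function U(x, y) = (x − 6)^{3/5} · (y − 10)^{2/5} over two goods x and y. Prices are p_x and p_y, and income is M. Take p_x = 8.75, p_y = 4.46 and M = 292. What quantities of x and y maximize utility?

x* = 19.3646, y* = 27.4798

This is Cobb-Douglas in (x−6, y−10): tangency gives 0.6·p_y·(y−10) = 0.4·p_x·(x−6).
After buying the subsistence bundle (6, 10), a share 0.6 of the remaining income goes to x: x* = 6 + 0.6·(M − 6p_x − 10p_y)/p_x.
Discretionary income = 292 − 6·8.75 − 10·4.46 = 194.9; x* = 6 + 0.6·194.9/8.75 = 19.3646; y* = 10 + 0.4·194.9/4.46 = 27.4798.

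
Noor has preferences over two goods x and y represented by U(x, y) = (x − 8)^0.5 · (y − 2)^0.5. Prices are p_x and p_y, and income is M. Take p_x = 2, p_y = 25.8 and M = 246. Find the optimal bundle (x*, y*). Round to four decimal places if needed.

Let x' = x−8, y' = y−2. MRS = y'/x' = p_x/p_y.
Substituting into the budget: x* = 8 + 0.5·(M − 8·p_x − 2·p_y)/p_x, and y* = 2 + 0.5·(…)/p_y.
Discretionary income = 246 − 8·2 − 2·25.8 = 178.4; x* = 8 + 0.5·178.4/2 = 52.6; y* = 2 + 0.5·178.4/25.8 = 5.4574.

x* = 52.6, y* = 5.4574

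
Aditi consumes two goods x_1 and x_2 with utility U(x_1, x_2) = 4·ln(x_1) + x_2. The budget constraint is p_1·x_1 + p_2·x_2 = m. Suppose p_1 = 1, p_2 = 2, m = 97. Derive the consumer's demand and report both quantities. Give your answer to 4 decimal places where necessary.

x_1* = 8, x_2* = 44.5

MU_x_1 = 4/x_1, MU_x_2 = 1. Tangency: 4/x_1 = p_1/p_2.
So x_1*(p_1,p_2) = 4·p_2/p_1, independent of income; and x_2* = (m − 4·p_2)/p_2.
At the given prices: x_1* = 4·2/1 = 8, and x_2* = 44.5.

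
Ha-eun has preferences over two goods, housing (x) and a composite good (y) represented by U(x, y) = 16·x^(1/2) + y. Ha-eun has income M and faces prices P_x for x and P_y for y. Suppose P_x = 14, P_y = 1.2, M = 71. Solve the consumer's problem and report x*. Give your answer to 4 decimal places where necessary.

Utility is quasi-linear in y; the FOC for x is 8/√x = P_x/P_y.
Thus x* = (8·P_y/P_x)² — independent of M — with the rest of income spent on y.
Plugging in: x* = (8·1.2/14)² = 0.4702.

x* = 0.4702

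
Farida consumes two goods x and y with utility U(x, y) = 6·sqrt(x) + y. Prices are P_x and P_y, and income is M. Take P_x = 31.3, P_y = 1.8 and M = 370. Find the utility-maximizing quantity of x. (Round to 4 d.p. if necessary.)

x* = 0.0298

MU_x = 3/√x, MU_y = 1. Tangency: 3/√x = P_x/P_y.
Solve: √x = 3·P_y/P_x, so x*(P_x,P_y) = (3·P_y/P_x)², and y* = (M − P_x·x*)/P_y.
Plugging in: x* = (3·1.8/31.3)² = 0.0298.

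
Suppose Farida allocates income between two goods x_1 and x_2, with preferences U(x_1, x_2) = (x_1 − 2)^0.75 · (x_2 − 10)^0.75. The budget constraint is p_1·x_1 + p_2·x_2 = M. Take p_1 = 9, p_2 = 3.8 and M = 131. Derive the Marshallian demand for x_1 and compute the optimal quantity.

x_1* = 6.1667

This is Cobb-Douglas in (x_1−2, x_2−10): tangency gives 0.75·p_2·(x_2−10) = 0.75·p_1·(x_1−2).
After buying the subsistence bundle (2, 10), a share 0.5 of the remaining income goes to x_1: x_1* = 2 + 0.5·(M − 2p_1 − 10p_2)/p_1.
Discretionary income = 131 − 2·9 − 10·3.8 = 75; x_1* = 2 + 0.5·75/9 = 6.1667.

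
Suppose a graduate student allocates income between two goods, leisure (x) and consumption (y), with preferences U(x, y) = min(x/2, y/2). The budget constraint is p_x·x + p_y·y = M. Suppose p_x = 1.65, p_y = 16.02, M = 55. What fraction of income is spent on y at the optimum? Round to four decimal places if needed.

With perfect complements, no substitution: consume in ratio x:y = 2:2.
Budget: p_x·x + p_y·x = M, so (2·p_x + 2·p_y)·x = 2·M.
Demand: x*(p_x,p_y,M) = 2·M/(2·p_x + 2·p_y), y* = 2·M/(2·p_x + 2·p_y).
Here 2·1.65 + 2·16.02 = 35.34, giving x* = 3.1126 and y* = 3.1126.
Expenditure on y: 16.02·3.1126 = 49.8642; share = 0.9066.

share on y = 0.9066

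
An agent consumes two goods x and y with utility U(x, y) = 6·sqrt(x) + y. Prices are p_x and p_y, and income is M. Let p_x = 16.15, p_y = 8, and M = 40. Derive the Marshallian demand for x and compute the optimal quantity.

Utility is quasi-linear in y; the FOC for x is 3/√x = p_x/p_y.
Thus x* = (3·p_y/p_x)² — independent of M — with the rest of income spent on y.
Plugging in: x* = (3·8/16.15)² = 2.2084.

x* = 2.2084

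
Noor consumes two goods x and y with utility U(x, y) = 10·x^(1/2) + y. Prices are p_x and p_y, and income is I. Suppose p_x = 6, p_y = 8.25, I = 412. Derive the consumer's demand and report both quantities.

Utility is quasi-linear in y; the FOC for x is 5/√x = p_x/p_y.
Solve: √x = 5·p_y/p_x, so x*(p_x,p_y) = (5·p_y/p_x)², and y* = (I − p_x·x*)/p_y.
Plugging in: x* = (5·8.25/6)² = 47.2656, y* = 15.5644.

x* = 47.2656, y* = 15.5644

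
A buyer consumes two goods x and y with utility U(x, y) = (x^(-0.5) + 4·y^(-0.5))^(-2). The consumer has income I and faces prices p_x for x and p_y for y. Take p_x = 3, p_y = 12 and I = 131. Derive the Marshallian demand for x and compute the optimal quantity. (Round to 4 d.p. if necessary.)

x* = 8.7333

MRS = MU_x/MU_y = (1/4)·(y/x)^(1.5). Set equal to p_x/p_y.
Solve for the ratio: y/x = [4·p_x/p_y]^(2/3).
Substitute y = (y/x)·x into the budget: x* = I/(p_x + p_y·(y/x)).
Numerically y/x = 1, so x* = 131/(3 + 12·1) = 8.7333.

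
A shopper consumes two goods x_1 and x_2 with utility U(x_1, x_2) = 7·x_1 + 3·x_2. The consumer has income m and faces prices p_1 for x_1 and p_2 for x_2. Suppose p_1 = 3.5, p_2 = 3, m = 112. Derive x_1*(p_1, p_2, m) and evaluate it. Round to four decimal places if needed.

x_1 gives more utility per dollar, so spend all income on x_1: x_1* = m/p_1, x_2* = 0.
Numerically: x_1* = 32, x_2* = 0.

x_1* = 32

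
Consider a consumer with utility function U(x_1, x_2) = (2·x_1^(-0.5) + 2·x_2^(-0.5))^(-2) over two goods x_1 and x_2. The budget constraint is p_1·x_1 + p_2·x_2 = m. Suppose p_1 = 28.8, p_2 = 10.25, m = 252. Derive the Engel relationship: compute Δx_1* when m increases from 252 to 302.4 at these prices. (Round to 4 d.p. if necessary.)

MU_x_1 ∝ 2·x_1^(-1.5), MU_x_2 ∝ 2·x_2^(-1.5), so MRS = (x_2/x_1)^(1.5) = p_1/p_2.
Solve for the ratio: x_2/x_1 = [p_1/p_2]^(2/3).
Substitute x_2 = (x_2/x_1)·x_1 into the budget: x_1* = m/(p_1 + p_2·(x_2/x_1)).
Numerically x_2/x_1 = 1.991189, so x_1* = 252/(28.8 + 10.25·1.991189) = 5.1209.
At m' = 302.4: x_1* = 6.1451. Change: 6.1451 − 5.1209 = 1.0242.

Δx_1* = 1.0242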